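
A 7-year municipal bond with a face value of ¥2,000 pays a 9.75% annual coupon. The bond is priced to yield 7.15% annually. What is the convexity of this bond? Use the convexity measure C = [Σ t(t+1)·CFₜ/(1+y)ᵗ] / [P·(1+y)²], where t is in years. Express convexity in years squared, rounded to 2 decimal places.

35.01

With y = 0.0715:
  t   CF        PV=CF/(1+0.0715)^t    t·PV        t(t+1)·PV
  1       195.00       181.9879       181.9879         363.9757
  2       195.00       169.8440       339.6880       1,019.0641
  3       195.00       158.5105       475.5316       1,902.1262
  4       195.00       147.9333       591.7332       2,958.6658
  5       195.00       138.0619       690.3093       4,141.8559
  6       195.00       128.8492       773.0949       5,411.6643
  7     2,195.00     1,353.5967     9,475.1771      75,801.4169
  Σ                  2,278.7834    12,527.5220      91,598.7690
P = 2,278.7834.
Convexity = Σ t(t+1)·PV / [P·(1+y)²] = 91,598.7690 / (2,278.7834 × 1.148112) = 35.01082.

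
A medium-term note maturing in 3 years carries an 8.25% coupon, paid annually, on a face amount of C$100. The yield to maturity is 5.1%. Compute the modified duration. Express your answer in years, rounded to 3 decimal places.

Periodic yield y = 0.051. First find Macaulay duration:
  t   CF        PV=CF/(1+0.051)^t    t·PV
  1         8.25         7.8497         7.8497
  2         8.25         7.4688        14.9375
  3       108.25        93.2438       279.7313
  Σ                    108.5622       302.5185
P = 108.5622; Macaulay duration = 302.5185 / 108.5622 = 2.78659 years.
Modified duration = D_Mac / (1 + y) = 2.78659 / 1.051 = 2.65137 years.

2.651 years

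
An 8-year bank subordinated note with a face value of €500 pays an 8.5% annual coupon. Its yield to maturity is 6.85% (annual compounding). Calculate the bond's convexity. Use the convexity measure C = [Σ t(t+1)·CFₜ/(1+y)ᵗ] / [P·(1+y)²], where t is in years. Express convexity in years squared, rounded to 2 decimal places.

44.59

With y = 0.0685:
  t   CF        PV=CF/(1+0.0685)^t    t·PV        t(t+1)·PV
  1        42.50        39.7754        39.7754          79.5508
  2        42.50        37.2254        74.4509         223.3527
  3        42.50        34.8390       104.5169         418.0677
  4        42.50        32.6055       130.4220         652.1099
  5        42.50        30.5152       152.5760         915.4562
  6        42.50        28.5589       171.3535       1,199.4746
  7        42.50        26.7280       187.0963       1,496.7707
  8       542.50       319.3034     2,554.4271      22,989.8441
  Σ                    549.5509     3,414.6182      27,974.6267
P = 549.5509.
Convexity = Σ t(t+1)·PV / [P·(1+y)²] = 27,974.6267 / (549.5509 × 1.141692) = 44.58691.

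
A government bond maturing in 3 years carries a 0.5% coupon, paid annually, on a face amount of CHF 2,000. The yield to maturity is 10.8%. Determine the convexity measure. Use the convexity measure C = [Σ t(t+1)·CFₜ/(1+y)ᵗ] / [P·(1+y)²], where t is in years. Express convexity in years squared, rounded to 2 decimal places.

With y = 0.108:
  t   CF        PV=CF/(1+0.108)^t    t·PV        t(t+1)·PV
  1        10.00         9.0253         9.0253          18.0505
  2        10.00         8.1456        16.2911          48.8733
  3     2,010.00     1,477.6677     4,433.0031      17,732.0122
  Σ                  1,494.8385     4,458.3194      17,798.9361
P = 1,494.8385.
Convexity = Σ t(t+1)·PV / [P·(1+y)²] = 17,798.9361 / (1,494.8385 × 1.227664) = 9.69885.

9.70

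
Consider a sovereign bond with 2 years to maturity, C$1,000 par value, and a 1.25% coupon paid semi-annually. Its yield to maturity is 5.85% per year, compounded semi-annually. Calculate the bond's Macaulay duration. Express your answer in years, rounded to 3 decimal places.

Periodic yield y = 0.02925. Discount each cash flow and weight by its period:
  t   CF        PV=CF/(1+0.02925)^t    t·PV
  1         6.25         6.0724         6.0724
  2         6.25         5.8998        11.7996
  3         6.25         5.7321        17.1964
  4     1,006.25       896.6488     3,586.5954
  Σ                    914.3532     3,621.6638
Price P = Σ PV = 914.3532.
Macaulay duration = Σ(t·PV) / P = 3,621.6638 / 914.3532 = 3.96090 half-year periods.
In years: 3.96090 / 2 = 1.98045 years.

1.980 years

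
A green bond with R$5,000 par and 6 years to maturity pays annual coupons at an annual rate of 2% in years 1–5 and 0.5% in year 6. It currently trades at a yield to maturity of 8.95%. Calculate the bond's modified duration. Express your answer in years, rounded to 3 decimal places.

Periodic yield y = 0.0895. First find Macaulay duration:
  t   CF        PV=CF/(1+0.0895)^t    t·PV
  1       100.00        91.7852        91.7852
  2       100.00        84.2453       168.4905
  3       100.00        77.3247       231.9741
  4       100.00        70.9727       283.8906
  5       100.00        65.1424       325.7121
  6     5,025.00     3,004.5031    18,027.0187
  Σ                  3,393.9734    19,128.8713
P = 3,393.9734; Macaulay duration = 19,128.8713 / 3,393.9734 = 5.63613 years.
Modified duration = D_Mac / (1 + y) = 5.63613 / 1.0895 = 5.17313 years.

5.173 years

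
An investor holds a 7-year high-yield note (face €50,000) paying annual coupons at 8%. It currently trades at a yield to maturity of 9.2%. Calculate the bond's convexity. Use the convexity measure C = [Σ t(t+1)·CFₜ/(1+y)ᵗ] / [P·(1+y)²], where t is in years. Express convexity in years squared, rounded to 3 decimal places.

34.437

With y = 0.092:
  t   CF        PV=CF/(1+0.092)^t    t·PV        t(t+1)·PV
  1     4,000.00     3,663.0037     3,663.0037       7,326.0073
  2     4,000.00     3,354.3990     6,708.7979      20,126.3938
  3     4,000.00     3,071.7939     9,215.3818      36,861.5270
  4     4,000.00     2,812.9981    11,251.9924      56,259.9619
  5     4,000.00     2,576.0056    12,880.0279      77,280.1674
  6     4,000.00     2,358.9795    14,153.8768      99,077.1377
  7    54,000.00    29,163.2077   204,142.4541   1,633,139.6325
  Σ                 47,000.3874   262,015.5345   1,930,070.8276
P = 47,000.3874.
Convexity = Σ t(t+1)·PV / [P·(1+y)²] = 1,930,070.8276 / (47,000.3874 × 1.192464) = 34.43710.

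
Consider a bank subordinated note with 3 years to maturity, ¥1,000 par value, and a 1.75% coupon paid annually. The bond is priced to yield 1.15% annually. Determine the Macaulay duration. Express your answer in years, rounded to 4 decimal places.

Periodic yield y = 0.0115. Discount each cash flow and weight by its year:
  t   CF        PV=CF/(1+0.0115)^t    t·PV
  1        17.50        17.3010        17.3010
  2        17.50        17.1043        34.2087
  3     1,017.50       983.1884     2,949.5653
  Σ                  1,017.5938     3,001.0750
Price P = Σ PV = 1,017.5938.
Macaulay duration = Σ(t·PV) / P = 3,001.0750 / 1,017.5938 = 2.94919 years.

2.9492 years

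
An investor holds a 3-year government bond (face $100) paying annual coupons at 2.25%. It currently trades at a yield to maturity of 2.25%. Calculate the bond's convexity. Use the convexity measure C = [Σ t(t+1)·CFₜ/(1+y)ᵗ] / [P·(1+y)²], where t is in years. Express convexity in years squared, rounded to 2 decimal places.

11.14

With y = 0.0225:
  t   CF        PV=CF/(1+0.0225)^t    t·PV        t(t+1)·PV
  1         2.25         2.2005         2.2005           4.4010
  2         2.25         2.1521         4.3041          12.9124
  3       102.25        95.6474       286.9423       1,147.7693
  Σ                    100.0000       293.4470       1,165.0827
P = 100.0000.
Convexity = Σ t(t+1)·PV / [P·(1+y)²] = 1,165.0827 / (100.0000 × 1.045506) = 11.14372.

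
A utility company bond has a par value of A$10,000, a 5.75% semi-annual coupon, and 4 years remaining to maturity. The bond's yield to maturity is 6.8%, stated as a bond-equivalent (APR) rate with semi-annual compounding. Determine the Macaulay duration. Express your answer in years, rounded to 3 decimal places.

3.622 years

Periodic yield y = 0.034. Discount each cash flow and weight by its period:
  t   CF        PV=CF/(1+0.034)^t    t·PV
  1       287.50       278.0464       278.0464
  2       287.50       268.9037       537.8074
  3       287.50       260.0616       780.1848
  4       287.50       251.5103     1,006.0410
  5       287.50       243.2401     1,216.2004
  6       287.50       235.2419     1,411.4512
  7       287.50       227.5066     1,592.5465
  8    10,287.50     7,873.0958    62,984.7667
  Σ                  9,637.6064    69,807.0445
Price P = Σ PV = 9,637.6064.
Macaulay duration = Σ(t·PV) / P = 69,807.0445 / 9,637.6064 = 7.24319 half-year periods.
In years: 7.24319 / 2 = 3.62160 years.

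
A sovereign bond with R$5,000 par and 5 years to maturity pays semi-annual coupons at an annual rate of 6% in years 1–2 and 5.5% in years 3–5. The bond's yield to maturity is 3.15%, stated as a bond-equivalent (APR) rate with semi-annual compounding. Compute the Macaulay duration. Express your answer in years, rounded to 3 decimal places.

4.444 years

Periodic yield y = 0.01575. Discount each cash flow and weight by its period:
  t   CF        PV=CF/(1+0.01575)^t    t·PV
  1       150.00       147.6741       147.6741
  2       150.00       145.3843       290.7687
  3       150.00       143.1300       429.3901
  4       150.00       140.9107       563.6428
  5       137.50       127.1653       635.8264
  6       137.50       125.1935       751.1609
  7       137.50       123.2523       862.7658
  8       137.50       121.3411       970.7291
  9       137.50       119.4596     1,075.1368
  10    5,137.50     4,394.2375    43,942.3749
  Σ                  5,587.7485    49,669.4695
Price P = Σ PV = 5,587.7485.
Macaulay duration = Σ(t·PV) / P = 49,669.4695 / 5,587.7485 = 8.88900 half-year periods.
In years: 8.88900 / 2 = 4.44450 years.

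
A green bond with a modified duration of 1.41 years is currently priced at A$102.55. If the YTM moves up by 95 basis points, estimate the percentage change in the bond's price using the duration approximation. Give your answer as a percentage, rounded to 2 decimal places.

-1.34%

Duration approximation: ΔP/P ≈ -D_mod · Δy = -1.41 × (+0.0095) = -0.013395.
As a percentage: -1.3395%.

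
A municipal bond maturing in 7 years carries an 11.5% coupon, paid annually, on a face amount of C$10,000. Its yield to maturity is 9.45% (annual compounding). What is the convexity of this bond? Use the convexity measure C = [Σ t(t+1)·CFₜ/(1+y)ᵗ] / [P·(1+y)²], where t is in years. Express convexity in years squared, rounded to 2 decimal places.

With y = 0.0945:
  t   CF        PV=CF/(1+0.0945)^t    t·PV        t(t+1)·PV
  1     1,150.00     1,050.7081     1,050.7081       2,101.4162
  2     1,150.00       959.9891     1,919.9782       5,759.9347
  3     1,150.00       877.1029     2,631.3087      10,525.2347
  4     1,150.00       801.3731     3,205.4925      16,027.4626
  5     1,150.00       732.1819     3,660.9097      21,965.4581
  6     1,150.00       668.9648     4,013.7886      28,096.5202
  7    11,150.00     5,926.0390    41,482.2731     331,858.1846
  Σ                 11,016.3589    57,964.4589     416,334.2111
P = 11,016.3589.
Convexity = Σ t(t+1)·PV / [P·(1+y)²] = 416,334.2111 / (11,016.3589 × 1.197930) = 31.54805.

31.55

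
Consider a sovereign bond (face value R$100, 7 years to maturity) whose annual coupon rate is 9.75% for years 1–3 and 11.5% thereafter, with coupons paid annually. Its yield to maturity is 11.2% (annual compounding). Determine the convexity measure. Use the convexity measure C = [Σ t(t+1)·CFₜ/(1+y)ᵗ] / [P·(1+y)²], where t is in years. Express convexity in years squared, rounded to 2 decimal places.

31.04

With y = 0.112:
  t   CF        PV=CF/(1+0.112)^t    t·PV        t(t+1)·PV
  1         9.75         8.7680         8.7680          17.5360
  2         9.75         7.8849        15.7698          47.3093
  3         9.75         7.0907        21.2722          85.0886
  4        11.50         7.5211        30.0842         150.4211
  5        11.50         6.7635        33.8177         202.9061
  6        11.50         6.0823        36.4939         255.4574
  7       111.50        53.0324       371.2269       2,969.8149
  Σ                     97.1429       517.4326       3,728.5333
P = 97.1429.
Convexity = Σ t(t+1)·PV / [P·(1+y)²] = 3,728.5333 / (97.1429 × 1.236544) = 31.03969.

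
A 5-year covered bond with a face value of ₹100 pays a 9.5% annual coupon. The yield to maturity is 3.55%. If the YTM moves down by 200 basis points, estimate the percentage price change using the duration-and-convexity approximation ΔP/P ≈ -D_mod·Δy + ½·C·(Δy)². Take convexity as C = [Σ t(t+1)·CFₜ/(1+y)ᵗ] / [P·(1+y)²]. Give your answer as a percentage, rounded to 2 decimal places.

With y = 0.0355:
  t   CF        PV=CF/(1+0.0355)^t    t·PV        t(t+1)·PV
  1         9.50         9.1743         9.1743          18.3486
  2         9.50         8.8598        17.7196          53.1587
  3         9.50         8.5560        25.6681         102.6726
  4         9.50         8.2627        33.0509         165.2545
  5       109.50        91.9737       459.8684       2,759.2107
  Σ                    126.8266       545.4814       3,098.6451
P = 126.8266; D_Mac = 4.30100 yrs; D_mod = 4.15355 yrs; C = 22.78565.
Duration effect: -4.15355 × (-0.02) = +0.083071
Convexity effect: 0.5 × 22.78565 × (-0.02)² = +0.0045571
ΔP/P ≈ +0.083071 + 0.0045571 = +0.087628 = +8.7628%.

+8.76%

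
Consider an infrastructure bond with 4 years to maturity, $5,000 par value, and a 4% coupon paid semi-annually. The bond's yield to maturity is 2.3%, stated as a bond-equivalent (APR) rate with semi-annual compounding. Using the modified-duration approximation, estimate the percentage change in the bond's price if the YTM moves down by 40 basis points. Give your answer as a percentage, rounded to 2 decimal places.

Periodic yield y = 0.0115. Modified duration first:
  t   CF        PV=CF/(1+0.0115)^t    t·PV
  1       100.00        98.8631        98.8631
  2       100.00        97.7391       195.4782
  3       100.00        96.6279       289.8836
  4       100.00        95.5293       382.1171
  5       100.00        94.4432       472.2159
  6       100.00        93.3694       560.2165
  7       100.00        92.3079       646.1552
  8     5,100.00     4,654.1790    37,233.4317
  Σ                  5,323.0587    39,878.3612
P = 5,323.0587; D_Mac = 7.49163 half-year periods = 3.74581 yrs; D_mod = 3.74581/(1+0.0115) = 3.70323 yrs.
ΔP/P ≈ -D_mod · Δy = -3.70323 × (-0.004) = +0.014813 = +1.4813%.

+1.48%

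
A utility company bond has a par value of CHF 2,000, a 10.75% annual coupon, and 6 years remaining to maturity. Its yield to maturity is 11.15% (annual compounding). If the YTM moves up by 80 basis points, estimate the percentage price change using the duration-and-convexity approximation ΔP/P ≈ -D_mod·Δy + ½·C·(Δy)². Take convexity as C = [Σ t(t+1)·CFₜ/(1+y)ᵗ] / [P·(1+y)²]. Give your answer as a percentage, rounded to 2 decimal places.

With y = 0.1115:
  t   CF        PV=CF/(1+0.1115)^t    t·PV        t(t+1)·PV
  1       215.00       193.4323       193.4323         386.8646
  2       215.00       174.0282       348.0563       1,044.1690
  3       215.00       156.5705       469.7116       1,878.8465
  4       215.00       140.8642       563.4567       2,817.2837
  5       215.00       126.7334       633.6671       3,802.0023
  6     2,215.00     1,174.6728     7,048.0371      49,336.2594
  Σ                  1,966.3014     9,256.3611      59,265.4255
P = 1,966.3014; D_Mac = 4.70750 yrs; D_mod = 4.23527 yrs; C = 24.39677.
Duration effect: -4.23527 × (+0.008) = -0.033882
Convexity effect: 0.5 × 24.39677 × (0.008)² = +0.0007807
ΔP/P ≈ -0.033882 + 0.0007807 = -0.033101 = -3.3101%.

-3.31%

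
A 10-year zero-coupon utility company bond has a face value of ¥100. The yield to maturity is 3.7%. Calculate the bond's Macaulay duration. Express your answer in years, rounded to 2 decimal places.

A zero-coupon bond has a single cash flow at maturity, so its Macaulay duration equals its maturity: 10 years.

10.00 years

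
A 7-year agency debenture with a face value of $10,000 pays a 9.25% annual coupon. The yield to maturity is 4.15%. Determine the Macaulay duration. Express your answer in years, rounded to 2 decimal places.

Periodic yield y = 0.0415. Discount each cash flow and weight by its year:
  t   CF        PV=CF/(1+0.0415)^t    t·PV
  1       925.00       888.1421       888.1421
  2       925.00       852.7529     1,705.5057
  3       925.00       818.7737     2,456.3212
  4       925.00       786.1486     3,144.5943
  5       925.00       754.8234     3,774.1171
  6       925.00       724.7464     4,348.4786
  7    10,925.00     8,218.7643    57,531.3501
  Σ                 13,044.1514    73,848.5091
Price P = Σ PV = 13,044.1514.
Macaulay duration = Σ(t·PV) / P = 73,848.5091 / 13,044.1514 = 5.66143 years.

5.66 years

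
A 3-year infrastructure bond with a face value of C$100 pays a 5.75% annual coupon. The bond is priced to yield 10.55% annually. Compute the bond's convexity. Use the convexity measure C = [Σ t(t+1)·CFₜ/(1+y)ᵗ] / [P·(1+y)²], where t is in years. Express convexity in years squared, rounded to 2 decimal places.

With y = 0.1055:
  t   CF        PV=CF/(1+0.1055)^t    t·PV        t(t+1)·PV
  1         5.75         5.2013         5.2013          10.4025
  2         5.75         4.7049         9.4098          28.2294
  3       105.75        78.2716       234.8148         939.2590
  Σ                     88.1778       249.4258         977.8910
P = 88.1778.
Convexity = Σ t(t+1)·PV / [P·(1+y)²] = 977.8910 / (88.1778 × 1.222130) = 9.07432.

9.07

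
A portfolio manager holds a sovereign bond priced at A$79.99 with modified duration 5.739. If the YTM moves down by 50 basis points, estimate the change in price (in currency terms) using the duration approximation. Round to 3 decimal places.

+A$2.295

Duration approximation: ΔP/P ≈ -D_mod · Δy = -5.739 × (-0.005) = +0.028695.
ΔP ≈ 79.99 × (+0.028695) = +2.29531305.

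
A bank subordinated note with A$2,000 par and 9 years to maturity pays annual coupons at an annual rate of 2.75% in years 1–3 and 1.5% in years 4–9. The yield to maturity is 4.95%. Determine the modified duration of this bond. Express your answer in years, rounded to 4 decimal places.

7.7278 years

Periodic yield y = 0.0495. First find Macaulay duration:
  t   CF        PV=CF/(1+0.0495)^t    t·PV
  1        55.00        52.4059        52.4059
  2        55.00        49.9342        99.8683
  3        55.00        47.5790       142.7370
  4        30.00        24.7281        98.9126
  5        30.00        23.5618       117.8092
  6        30.00        22.4505       134.7032
  7        30.00        21.3916       149.7415
  8        30.00        20.3827       163.0616
  9     2,030.00     1,314.1776    11,827.5982
  Σ                  1,576.6115    12,786.8374
P = 1,576.6115; Macaulay duration = 12,786.8374 / 1,576.6115 = 8.11033 years.
Modified duration = D_Mac / (1 + y) = 8.11033 / 1.0495 = 7.72780 years.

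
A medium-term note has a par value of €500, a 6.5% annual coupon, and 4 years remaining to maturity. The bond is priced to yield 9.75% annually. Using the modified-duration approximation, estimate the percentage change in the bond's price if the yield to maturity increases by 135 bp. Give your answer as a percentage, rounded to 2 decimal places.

Periodic yield y = 0.0975. Modified duration first:
  t   CF        PV=CF/(1+0.0975)^t    t·PV
  1        32.50        29.6128        29.6128
  2        32.50        26.9820        53.9640
  3        32.50        24.5850        73.7549
  4       532.50       367.0299     1,468.1198
  Σ                    448.2097     1,625.4515
P = 448.2097; D_Mac = 3.62654 yrs; D_mod = 3.62654/(1+0.0975) = 3.30437 yrs.
ΔP/P ≈ -D_mod · Δy = -3.30437 × (+0.0135) = -0.044609 = -4.4609%.

-4.46%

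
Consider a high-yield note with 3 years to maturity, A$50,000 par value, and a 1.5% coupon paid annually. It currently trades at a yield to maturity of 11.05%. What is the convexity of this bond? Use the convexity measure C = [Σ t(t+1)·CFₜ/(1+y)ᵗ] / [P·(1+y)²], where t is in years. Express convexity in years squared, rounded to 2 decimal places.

With y = 0.1105:
  t   CF        PV=CF/(1+0.1105)^t    t·PV        t(t+1)·PV
  1       750.00       675.3715       675.3715       1,350.7429
  2       750.00       608.1688     1,216.3376       3,649.0128
  3    50,750.00    37,057.8618   111,173.5855     444,694.3422
  Σ                 38,341.4021   113,065.2946     449,694.0979
P = 38,341.4021.
Convexity = Σ t(t+1)·PV / [P·(1+y)²] = 449,694.0979 / (38,341.4021 × 1.233210) = 9.51069.

9.51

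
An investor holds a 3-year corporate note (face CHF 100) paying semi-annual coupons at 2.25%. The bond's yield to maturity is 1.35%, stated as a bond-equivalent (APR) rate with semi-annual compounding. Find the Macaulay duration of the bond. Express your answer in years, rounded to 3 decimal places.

2.919 years

Periodic yield y = 0.00675. Discount each cash flow and weight by its period:
  t   CF        PV=CF/(1+0.00675)^t    t·PV
  1        1.125         1.1175         1.1175
  2        1.125         1.1100         2.2199
  3        1.125         1.1025         3.3076
  4        1.125         1.0951         4.3805
  5        1.125         1.0878         5.4389
  6      101.125        97.1245       582.7469
  Σ                    102.6373       599.2113
Price P = Σ PV = 102.6373.
Macaulay duration = Σ(t·PV) / P = 599.2113 / 102.6373 = 5.83814 half-year periods.
In years: 5.83814 / 2 = 2.91907 years.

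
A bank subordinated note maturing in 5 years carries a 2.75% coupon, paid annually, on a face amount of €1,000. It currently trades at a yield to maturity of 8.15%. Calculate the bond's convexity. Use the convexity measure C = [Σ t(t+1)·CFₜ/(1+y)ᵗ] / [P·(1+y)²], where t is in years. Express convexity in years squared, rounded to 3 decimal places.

23.614

With y = 0.0815:
  t   CF        PV=CF/(1+0.0815)^t    t·PV        t(t+1)·PV
  1        27.50        25.4276        25.4276          50.8553
  2        27.50        23.5115        47.0229         141.0688
  3        27.50        21.7397        65.2190         260.8761
  4        27.50        20.1014        80.4057         402.0283
  5     1,027.50       694.4632     3,472.3158      20,833.8948
  Σ                    785.2434     3,690.3911      21,688.7233
P = 785.2434.
Convexity = Σ t(t+1)·PV / [P·(1+y)²] = 21,688.7233 / (785.2434 × 1.169642) = 23.61439.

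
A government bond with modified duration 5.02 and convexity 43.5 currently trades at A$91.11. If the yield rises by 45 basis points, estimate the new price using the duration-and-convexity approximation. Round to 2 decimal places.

Duration effect: -D_mod·Δy = -5.02 × (+0.0045) = -0.022590
Convexity effect: ½·C·(Δy)² = 0.5 × 43.5 × (0.0045)² = +0.0004404375
ΔP/P ≈ -0.022590 + 0.0004404375 = -0.0221495625
New price ≈ 91.11 × (1 - 0.0221495625) = 89.091953360625.

A$89.09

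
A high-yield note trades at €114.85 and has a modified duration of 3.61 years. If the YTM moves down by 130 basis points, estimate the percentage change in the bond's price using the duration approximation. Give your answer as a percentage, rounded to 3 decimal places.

+4.693%

Duration approximation: ΔP/P ≈ -D_mod · Δy = -3.61 × (-0.013) = +0.046930.
As a percentage: +4.6930%.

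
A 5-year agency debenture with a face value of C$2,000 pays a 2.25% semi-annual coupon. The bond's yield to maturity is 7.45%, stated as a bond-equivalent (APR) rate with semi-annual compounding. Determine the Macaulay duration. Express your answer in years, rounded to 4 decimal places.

4.7175 years

Periodic yield y = 0.03725. Discount each cash flow and weight by its period:
  t   CF        PV=CF/(1+0.03725)^t    t·PV
  1        22.50        21.6920        21.6920
  2        22.50        20.9130        41.8259
  3        22.50        20.1619        60.4858
  4        22.50        19.4379        77.7515
  5        22.50        18.7398        93.6991
  6        22.50        18.0668       108.4010
  7        22.50        17.4180       121.9260
  8        22.50        16.7925       134.3399
  9        22.50        16.1894       145.7049
  10    2,022.50     1,402.9884    14,029.8845
  Σ                  1,572.3998    14,835.7105
Price P = Σ PV = 1,572.3998.
Macaulay duration = Σ(t·PV) / P = 14,835.7105 / 1,572.3998 = 9.43508 half-year periods.
In years: 9.43508 / 2 = 4.71754 years.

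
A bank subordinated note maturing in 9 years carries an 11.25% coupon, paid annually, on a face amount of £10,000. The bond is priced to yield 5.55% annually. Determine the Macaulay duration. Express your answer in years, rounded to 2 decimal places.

6.56 years

Periodic yield y = 0.0555. Discount each cash flow and weight by its year:
  t   CF        PV=CF/(1+0.0555)^t    t·PV
  1     1,125.00     1,065.8456     1,065.8456
  2     1,125.00     1,009.8016     2,019.6032
  3     1,125.00       956.7045     2,870.1135
  4     1,125.00       906.3993     3,625.5973
  5     1,125.00       858.7393     4,293.6965
  6     1,125.00       813.5853     4,881.5118
  7     1,125.00       770.8056     5,395.6392
  8     1,125.00       730.2753     5,842.2025
  9    11,125.00     6,841.8867    61,576.9807
  Σ                 13,954.0432    91,571.1902
Price P = Σ PV = 13,954.0432.
Macaulay duration = Σ(t·PV) / P = 91,571.1902 / 13,954.0432 = 6.56234 years.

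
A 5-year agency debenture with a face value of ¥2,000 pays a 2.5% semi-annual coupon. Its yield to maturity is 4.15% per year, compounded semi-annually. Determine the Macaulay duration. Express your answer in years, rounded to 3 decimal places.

Periodic yield y = 0.02075. Discount each cash flow and weight by its period:
  t   CF        PV=CF/(1+0.02075)^t    t·PV
  1        25.00        24.4918        24.4918
  2        25.00        23.9939        47.9878
  3        25.00        23.5062        70.5185
  4        25.00        23.0283        92.1133
  5        25.00        22.5602       112.8010
  6        25.00        22.1016       132.6096
  7        25.00        21.6523       151.5662
  8        25.00        21.2122       169.6973
  9        25.00        20.7810       187.0286
  10    2,025.00     1,649.0398    16,490.3982
  Σ                  1,852.3673    17,479.2123
Price P = Σ PV = 1,852.3673.
Macaulay duration = Σ(t·PV) / P = 17,479.2123 / 1,852.3673 = 9.43615 half-year periods.
In years: 9.43615 / 2 = 4.71807 years.

4.718 years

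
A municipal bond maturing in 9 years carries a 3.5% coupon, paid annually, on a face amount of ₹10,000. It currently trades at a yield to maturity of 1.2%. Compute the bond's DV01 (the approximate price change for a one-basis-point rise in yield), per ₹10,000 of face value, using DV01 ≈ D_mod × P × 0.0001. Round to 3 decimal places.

Periodic yield y = 0.012.
  t   CF        PV=CF/(1+0.012)^t    t·PV
  1       350.00       345.8498       345.8498
  2       350.00       341.7488       683.4976
  3       350.00       337.6965     1,013.0894
  4       350.00       333.6922     1,334.7686
  5       350.00       329.7353     1,648.6766
  6       350.00       325.8254     1,954.9525
  7       350.00       321.9619     2,253.7332
  8       350.00       318.1442     2,545.1532
  9    10,350.00     9,296.4200    83,667.7802
  Σ                 11,951.0740    95,447.5012
P = 11,951.0740; D_Mac = 7.98652 yrs; D_mod = 7.89182 yrs.
DV01 ≈ 7.89182 × 11,951.0740 × 0.0001 = 9.431571.

₹9.432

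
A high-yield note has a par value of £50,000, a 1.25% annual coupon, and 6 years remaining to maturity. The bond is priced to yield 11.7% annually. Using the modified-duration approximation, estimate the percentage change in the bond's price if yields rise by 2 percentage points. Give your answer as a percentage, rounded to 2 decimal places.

Periodic yield y = 0.117. Modified duration first:
  t   CF        PV=CF/(1+0.117)^t    t·PV
  1       625.00       559.5345       559.5345
  2       625.00       500.9261     1,001.8522
  3       625.00       448.4567     1,345.3700
  4       625.00       401.4832     1,605.9326
  5       625.00       359.4299     1,797.1493
  6    50,625.00    26,064.2959   156,385.7754
  Σ                 28,334.1262   162,695.6141
P = 28,334.1262; D_Mac = 5.74204 yrs; D_mod = 5.74204/(1+0.117) = 5.14059 yrs.
ΔP/P ≈ -D_mod · Δy = -5.14059 × (+0.02) = -0.102812 = -10.2812%.

-10.28%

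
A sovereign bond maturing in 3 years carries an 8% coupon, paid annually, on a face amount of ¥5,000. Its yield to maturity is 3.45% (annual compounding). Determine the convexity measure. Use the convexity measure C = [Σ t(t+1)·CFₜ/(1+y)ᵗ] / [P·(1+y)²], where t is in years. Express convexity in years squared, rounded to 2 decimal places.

With y = 0.0345:
  t   CF        PV=CF/(1+0.0345)^t    t·PV        t(t+1)·PV
  1       400.00       386.6602       386.6602         773.3204
  2       400.00       373.7653       747.5306       2,242.5919
  3     5,400.00     4,877.5561    14,632.6684      58,530.6734
  Σ                  5,637.9817    15,766.8592      61,546.5858
P = 5,637.9817.
Convexity = Σ t(t+1)·PV / [P·(1+y)²] = 61,546.5858 / (5,637.9817 × 1.070190) = 10.20045.

10.20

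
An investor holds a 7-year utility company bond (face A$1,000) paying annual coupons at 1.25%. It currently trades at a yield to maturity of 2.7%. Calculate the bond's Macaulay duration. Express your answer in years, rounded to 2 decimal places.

6.73 years

Periodic yield y = 0.027. Discount each cash flow and weight by its year:
  t   CF        PV=CF/(1+0.027)^t    t·PV
  1        12.50        12.1714        12.1714
  2        12.50        11.8514        23.7028
  3        12.50        11.5398        34.6194
  4        12.50        11.2364        44.9457
  5        12.50        10.9410        54.7051
  6        12.50        10.6534        63.9203
  7     1,012.50       840.2372     5,881.6607
  Σ                    908.6306     6,115.7253
Price P = Σ PV = 908.6306.
Macaulay duration = Σ(t·PV) / P = 6,115.7253 / 908.6306 = 6.73071 years.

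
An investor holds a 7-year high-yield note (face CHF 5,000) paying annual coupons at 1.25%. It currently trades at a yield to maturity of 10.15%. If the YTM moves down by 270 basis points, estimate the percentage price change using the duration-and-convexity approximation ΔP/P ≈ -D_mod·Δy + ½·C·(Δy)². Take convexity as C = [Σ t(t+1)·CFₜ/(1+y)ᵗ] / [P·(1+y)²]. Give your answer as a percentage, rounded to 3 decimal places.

+17.845%

With y = 0.1015:
  t   CF        PV=CF/(1+0.1015)^t    t·PV        t(t+1)·PV
  1        62.50        56.7408        56.7408         113.4816
  2        62.50        51.5123       103.0246         309.0739
  3        62.50        46.7656       140.2968         561.1872
  4        62.50        42.4563       169.8251         849.1257
  5        62.50        38.5441       192.7203       1,156.3219
  6        62.50        34.9923       209.9541       1,469.6784
  7     5,062.50     2,573.1999    18,012.3993     144,099.1944
  Σ                  2,844.2113    18,884.9610     148,558.0631
P = 2,844.2113; D_Mac = 6.63979 yrs; D_mod = 6.02795 yrs; C = 43.04923.
Duration effect: -6.02795 × (-0.027) = +0.162755
Convexity effect: 0.5 × 43.04923 × (-0.027)² = +0.0156914
ΔP/P ≈ +0.162755 + 0.0156914 = +0.178446 = +17.8446%.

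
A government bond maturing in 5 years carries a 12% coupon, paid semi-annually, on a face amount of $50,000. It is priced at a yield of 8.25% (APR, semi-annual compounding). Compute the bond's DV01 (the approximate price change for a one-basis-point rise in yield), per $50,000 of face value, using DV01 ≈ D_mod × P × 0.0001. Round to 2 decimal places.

Periodic yield y = 0.04125.
  t   CF        PV=CF/(1+0.04125)^t    t·PV
  1     3,000.00     2,881.1525     2,881.1525
  2     3,000.00     2,767.0132     5,534.0263
  3     3,000.00     2,657.3956     7,972.1868
  4     3,000.00     2,552.1206    10,208.4825
  5     3,000.00     2,451.0162    12,255.0810
  6     3,000.00     2,353.9171    14,123.5027
  7     3,000.00     2,260.6647    15,824.6529
  8     3,000.00     2,171.1066    17,368.8525
  9     3,000.00     2,085.0963    18,765.8670
  10   53,000.00    35,377.3848   353,773.8480
  Σ                 57,556.8676   458,707.6523
P = 57,556.8676; D_Mac = 7.96964 half-year periods = 3.98482 yrs; D_mod = 3.82696 yrs.
DV01 ≈ 3.82696 × 57,556.8676 × 0.0001 = 22.026778.

$22.03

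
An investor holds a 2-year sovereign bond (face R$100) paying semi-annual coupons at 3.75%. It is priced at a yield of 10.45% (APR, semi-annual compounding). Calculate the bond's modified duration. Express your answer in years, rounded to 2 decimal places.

1.84 years

Periodic yield y = 0.05225. First find Macaulay duration:
  t   CF        PV=CF/(1+0.05225)^t    t·PV
  1        1.875         1.7819         1.7819
  2        1.875         1.6934         3.3868
  3        1.875         1.6093         4.8280
  4      101.875        83.0983       332.3930
  Σ                     88.1829       342.3897
P = 88.1829; Macaulay duration = 342.3897 / 88.1829 = 3.88272 half-year periods = 1.94136 years.
Modified duration = D_Mac / (1 + y) = 1.94136 / 1.05225 = 1.84496 years.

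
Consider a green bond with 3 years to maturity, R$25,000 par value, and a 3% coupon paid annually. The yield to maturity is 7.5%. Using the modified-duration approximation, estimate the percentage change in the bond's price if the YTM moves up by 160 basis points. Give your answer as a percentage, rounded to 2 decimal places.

-4.33%

Periodic yield y = 0.075. Modified duration first:
  t   CF        PV=CF/(1+0.075)^t    t·PV
  1       750.00       697.6744       697.6744
  2       750.00       648.9995     1,297.9989
  3    25,750.00    20,727.7347    62,183.2040
  Σ                 22,074.4085    64,178.8773
P = 22,074.4085; D_Mac = 2.90739 yrs; D_mod = 2.90739/(1+0.075) = 2.70455 yrs.
ΔP/P ≈ -D_mod · Δy = -2.70455 × (+0.016) = -0.043273 = -4.3273%.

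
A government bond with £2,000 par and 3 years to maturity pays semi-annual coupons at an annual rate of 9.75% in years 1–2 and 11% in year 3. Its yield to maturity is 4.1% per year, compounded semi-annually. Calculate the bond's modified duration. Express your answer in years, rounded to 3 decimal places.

Periodic yield y = 0.0205. First find Macaulay duration:
  t   CF        PV=CF/(1+0.0205)^t    t·PV
  1        97.50        95.5414        95.5414
  2        97.50        93.6221       187.2443
  3        97.50        91.7414       275.2243
  4        97.50        89.8985       359.5941
  5       110.00        99.3866       496.9328
  6     2,110.00     1,868.1184    11,208.7105
  Σ                  2,338.3085    12,623.2474
P = 2,338.3085; Macaulay duration = 12,623.2474 / 2,338.3085 = 5.39845 half-year periods = 2.69923 years.
Modified duration = D_Mac / (1 + y) = 2.69923 / 1.0205 = 2.64500 years.

2.645 years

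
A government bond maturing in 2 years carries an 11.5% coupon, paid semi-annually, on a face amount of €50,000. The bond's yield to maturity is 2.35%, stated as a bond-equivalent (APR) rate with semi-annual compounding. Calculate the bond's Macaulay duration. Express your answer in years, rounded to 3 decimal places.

1.856 years

Periodic yield y = 0.01175. Discount each cash flow and weight by its period:
  t   CF        PV=CF/(1+0.01175)^t    t·PV
  1     2,875.00     2,841.6111     2,841.6111
  2     2,875.00     2,808.6099     5,617.2198
  3     2,875.00     2,775.9920     8,327.9760
  4    52,875.00    50,461.1947   201,844.7786
  Σ                 58,887.4076   218,631.5855
Price P = Σ PV = 58,887.4076.
Macaulay duration = Σ(t·PV) / P = 218,631.5855 / 58,887.4076 = 3.71271 half-year periods.
In years: 3.71271 / 2 = 1.85635 years.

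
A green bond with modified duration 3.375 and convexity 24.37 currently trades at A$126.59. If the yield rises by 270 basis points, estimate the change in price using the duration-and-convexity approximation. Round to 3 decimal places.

-A$10.411

Duration effect: -D_mod·Δy = -3.375 × (+0.027) = -0.091125
Convexity effect: ½·C·(Δy)² = 0.5 × 24.37 × (0.027)² = +0.008882865
ΔP/P ≈ -0.091125 + 0.008882865 = -0.082242135
ΔP ≈ 126.59 × (-0.082242135) = -10.41103186965.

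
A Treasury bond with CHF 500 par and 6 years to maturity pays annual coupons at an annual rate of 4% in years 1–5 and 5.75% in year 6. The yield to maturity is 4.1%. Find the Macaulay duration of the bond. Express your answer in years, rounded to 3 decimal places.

5.458 years

Periodic yield y = 0.041. Discount each cash flow and weight by its year:
  t   CF        PV=CF/(1+0.041)^t    t·PV
  1        20.00        19.2123        19.2123
  2        20.00        18.4556        36.9112
  3        20.00        17.7287        53.1862
  4        20.00        17.0305        68.1219
  5        20.00        16.3597        81.7987
  6       528.75       415.4761     2,492.8564
  Σ                    504.2629     2,752.0867
Price P = Σ PV = 504.2629.
Macaulay duration = Σ(t·PV) / P = 2,752.0867 / 504.2629 = 5.45764 years.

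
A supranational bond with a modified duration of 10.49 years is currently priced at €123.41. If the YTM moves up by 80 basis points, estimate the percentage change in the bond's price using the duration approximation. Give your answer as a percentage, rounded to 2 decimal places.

-8.39%

Duration approximation: ΔP/P ≈ -D_mod · Δy = -10.49 × (+0.008) = -0.083920.
As a percentage: -8.3920%.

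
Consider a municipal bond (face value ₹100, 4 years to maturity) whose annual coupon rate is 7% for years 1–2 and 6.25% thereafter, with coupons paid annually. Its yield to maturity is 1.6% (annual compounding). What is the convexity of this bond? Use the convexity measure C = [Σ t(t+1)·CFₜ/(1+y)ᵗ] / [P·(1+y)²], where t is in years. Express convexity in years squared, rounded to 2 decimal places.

With y = 0.016:
  t   CF        PV=CF/(1+0.016)^t    t·PV        t(t+1)·PV
  1         7.00         6.8898         6.8898          13.7795
  2         7.00         6.7813        13.5625          40.6876
  3         6.25         5.9594        17.8781          71.5122
  4       106.25        99.7135       398.8541       1,994.2707
  Σ                    119.3439       437.1845       2,120.2500
P = 119.3439.
Convexity = Σ t(t+1)·PV / [P·(1+y)²] = 2,120.2500 / (119.3439 × 1.032256) = 17.21073.

17.21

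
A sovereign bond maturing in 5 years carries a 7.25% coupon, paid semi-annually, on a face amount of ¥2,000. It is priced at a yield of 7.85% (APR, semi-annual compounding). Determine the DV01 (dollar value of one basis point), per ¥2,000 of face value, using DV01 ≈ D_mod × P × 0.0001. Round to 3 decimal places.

Periodic yield y = 0.03925.
  t   CF        PV=CF/(1+0.03925)^t    t·PV
  1        72.50        69.7618        69.7618
  2        72.50        67.1271       134.2542
  3        72.50        64.5919       193.7756
  4        72.50        62.1524       248.6096
  5        72.50        59.8050       299.0252
  6        72.50        57.5464       345.2781
  7        72.50        55.3730       387.6108
  8        72.50        53.2817       426.2533
  9        72.50        51.2693       461.4240
  10    2,072.50     1,410.2438    14,102.4383
  Σ                  1,951.1524    16,668.4310
P = 1,951.1524; D_Mac = 8.54286 half-year periods = 4.27143 yrs; D_mod = 4.11011 yrs.
DV01 ≈ 4.11011 × 1,951.1524 × 0.0001 = 0.801945.

¥0.802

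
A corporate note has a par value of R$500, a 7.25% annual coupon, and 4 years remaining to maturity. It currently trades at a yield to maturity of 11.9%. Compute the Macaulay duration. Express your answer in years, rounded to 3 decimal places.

3.578 years

Periodic yield y = 0.119. Discount each cash flow and weight by its year:
  t   CF        PV=CF/(1+0.119)^t    t·PV
  1        36.25        32.3950        32.3950
  2        36.25        28.9500        57.8999
  3        36.25        25.8713        77.6138
  4       536.25       342.0164     1,368.0657
  Σ                    429.2326     1,535.9744
Price P = Σ PV = 429.2326.
Macaulay duration = Σ(t·PV) / P = 1,535.9744 / 429.2326 = 3.57842 years.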